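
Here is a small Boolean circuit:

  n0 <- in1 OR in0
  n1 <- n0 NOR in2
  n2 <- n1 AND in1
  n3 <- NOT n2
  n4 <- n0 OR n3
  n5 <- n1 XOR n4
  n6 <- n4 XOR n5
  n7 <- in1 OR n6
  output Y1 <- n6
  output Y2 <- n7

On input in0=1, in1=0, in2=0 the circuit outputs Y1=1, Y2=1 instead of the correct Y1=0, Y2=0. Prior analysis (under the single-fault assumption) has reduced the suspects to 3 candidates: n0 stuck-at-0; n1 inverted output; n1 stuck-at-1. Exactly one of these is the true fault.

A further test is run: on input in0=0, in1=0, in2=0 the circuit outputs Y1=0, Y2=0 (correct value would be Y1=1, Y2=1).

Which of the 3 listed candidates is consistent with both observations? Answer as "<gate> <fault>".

Evaluate each candidate on input in0=0, in1=0, in2=0:
  n0 stuck-at-0: n0=0 [stuck-at-0], n1=1, n2=0, n3=1, n4=1, n5=0, n6=1, n7=1 → Y1=1, Y2=1 — eliminated
  n1 inverted output: n0=0, n1=0 [inverted output], n2=0, n3=1, n4=1, n5=1, n6=0, n7=0 → Y1=0, Y2=0 — matches
  n1 stuck-at-1: n0=0, n1=1 [stuck-at-1], n2=0, n3=1, n4=1, n5=0, n6=1, n7=1 → Y1=1, Y2=1 — eliminated
Only n1 inverted output reproduces the observed Y1=0, Y2=0.

n1 inverted output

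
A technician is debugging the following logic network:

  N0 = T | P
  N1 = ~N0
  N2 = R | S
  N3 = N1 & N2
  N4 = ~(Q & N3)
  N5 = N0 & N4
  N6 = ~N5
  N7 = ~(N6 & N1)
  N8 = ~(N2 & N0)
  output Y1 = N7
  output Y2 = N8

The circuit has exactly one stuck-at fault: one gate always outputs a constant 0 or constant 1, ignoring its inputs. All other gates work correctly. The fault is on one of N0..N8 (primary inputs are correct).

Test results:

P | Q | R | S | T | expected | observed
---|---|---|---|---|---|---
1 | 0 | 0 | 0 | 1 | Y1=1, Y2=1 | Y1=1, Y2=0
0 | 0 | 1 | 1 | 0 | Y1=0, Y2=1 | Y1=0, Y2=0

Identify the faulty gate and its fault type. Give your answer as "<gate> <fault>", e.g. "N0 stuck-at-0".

Fault-free values for test 1 (P=1, Q=0, R=0, S=0, T=1): N0=1, N1=0, N2=0, N3=0, N4=1, N5=1, N6=0, N7=1, N8=1, giving Y1=1, Y2=1. Observed Y1=1, Y2=0.
Test 1: faults giving observed Y1=1, Y2=0 are {N2 stuck-at-1, N8 stuck-at-0}.
Test 2 (P=0, Q=0, R=1, S=1, T=0): fault-free N0=0, N1=1, N2=1, N3=1, N4=1, N5=0, N6=1, N7=0, N8=1 → Y1=0, Y2=1; observed Y1=0, Y2=0. Eliminates N2 stuck-at-1.
Only N8 stuck-at-0 is consistent with every test.

N8 stuck-at-0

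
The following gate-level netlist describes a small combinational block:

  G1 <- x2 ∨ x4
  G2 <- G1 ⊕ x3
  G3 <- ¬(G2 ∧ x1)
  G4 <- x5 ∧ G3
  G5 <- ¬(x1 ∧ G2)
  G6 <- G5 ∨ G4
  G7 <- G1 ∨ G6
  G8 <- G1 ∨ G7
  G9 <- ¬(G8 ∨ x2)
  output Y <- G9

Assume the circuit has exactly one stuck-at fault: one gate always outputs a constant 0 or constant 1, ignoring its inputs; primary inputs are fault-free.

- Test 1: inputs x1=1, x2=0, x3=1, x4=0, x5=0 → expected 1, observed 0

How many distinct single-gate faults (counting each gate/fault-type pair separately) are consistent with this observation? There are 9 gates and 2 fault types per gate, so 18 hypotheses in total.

8

Fault-free: G1=0, G2=1, G3=0, G4=0, G5=0, G6=0, G7=0, G8=0, G9=1 → 1. Observed 0.
  G1: stuck-at-1 ✓; others ✗
  G2: stuck-at-0 ✓; others ✗
  G3: none of the 2 fault types match ✗
  G4: stuck-at-1 ✓; others ✗
  G5: stuck-at-1 ✓; others ✗
  G6: stuck-at-1 ✓; others ✗
  G7: stuck-at-1 ✓; others ✗
  G8: stuck-at-1 ✓; others ✗
  G9: stuck-at-0 ✓; others ✗
Consistent faults: {G1 stuck-at-1, G2 stuck-at-0, G4 stuck-at-1, G5 stuck-at-1, G6 stuck-at-1, G7 stuck-at-1, G8 stuck-at-1, G9 stuck-at-0} — 8 in all.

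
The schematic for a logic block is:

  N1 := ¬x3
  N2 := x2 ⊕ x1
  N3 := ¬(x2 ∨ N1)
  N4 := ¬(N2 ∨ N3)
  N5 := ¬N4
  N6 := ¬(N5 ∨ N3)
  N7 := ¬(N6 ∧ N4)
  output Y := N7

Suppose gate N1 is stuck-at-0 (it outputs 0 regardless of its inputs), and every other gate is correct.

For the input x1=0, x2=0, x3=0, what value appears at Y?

1

Propagate with N1 forced: N1=0 [stuck-at-0], N2=0, N3=1, N4=0, N5=1, N6=0, N7=1.
So Y = 1. (Without the fault it would be 0.)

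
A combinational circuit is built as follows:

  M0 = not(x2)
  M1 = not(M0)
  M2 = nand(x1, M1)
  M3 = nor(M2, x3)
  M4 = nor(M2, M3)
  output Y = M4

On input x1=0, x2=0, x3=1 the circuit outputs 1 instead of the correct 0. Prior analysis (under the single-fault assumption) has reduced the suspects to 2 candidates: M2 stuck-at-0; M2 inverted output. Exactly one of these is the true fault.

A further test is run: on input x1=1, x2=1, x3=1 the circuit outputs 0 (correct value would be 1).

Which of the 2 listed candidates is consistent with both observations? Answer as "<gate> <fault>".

M2 inverted output

Evaluate each candidate on input x1=1, x2=1, x3=1:
  M2 stuck-at-0: M0=0, M1=1, M2=0 [stuck-at-0], M3=0, M4=1 → 1 — eliminated
  M2 inverted output: M0=0, M1=1, M2=1 [inverted output], M3=0, M4=0 → 0 — matches
Only M2 inverted output reproduces the observed 0.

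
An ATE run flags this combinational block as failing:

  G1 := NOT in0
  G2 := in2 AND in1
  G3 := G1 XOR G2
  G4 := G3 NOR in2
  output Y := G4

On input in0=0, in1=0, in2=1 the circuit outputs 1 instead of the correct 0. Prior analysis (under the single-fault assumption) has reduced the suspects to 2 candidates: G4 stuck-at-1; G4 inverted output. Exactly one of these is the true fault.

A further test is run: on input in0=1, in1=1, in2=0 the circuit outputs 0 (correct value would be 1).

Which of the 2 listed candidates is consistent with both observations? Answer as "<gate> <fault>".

G4 inverted output

Evaluate each candidate on input in0=1, in1=1, in2=0:
  G4 stuck-at-1: G1=0, G2=0, G3=0, G4=1 [stuck-at-1] → 1 — eliminated
  G4 inverted output: G1=0, G2=0, G3=0, G4=0 [inverted output] → 0 — matches
Only G4 inverted output reproduces the observed 0.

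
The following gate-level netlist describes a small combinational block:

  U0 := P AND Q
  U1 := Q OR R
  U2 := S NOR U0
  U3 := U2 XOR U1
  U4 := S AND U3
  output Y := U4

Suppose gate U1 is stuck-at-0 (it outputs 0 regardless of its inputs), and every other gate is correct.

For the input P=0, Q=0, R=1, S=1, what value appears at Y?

0

Propagate with U1 forced: U0=0, U1=0 [stuck-at-0], U2=0, U3=0, U4=0.
So Y = 0. (Without the fault it would be 1.)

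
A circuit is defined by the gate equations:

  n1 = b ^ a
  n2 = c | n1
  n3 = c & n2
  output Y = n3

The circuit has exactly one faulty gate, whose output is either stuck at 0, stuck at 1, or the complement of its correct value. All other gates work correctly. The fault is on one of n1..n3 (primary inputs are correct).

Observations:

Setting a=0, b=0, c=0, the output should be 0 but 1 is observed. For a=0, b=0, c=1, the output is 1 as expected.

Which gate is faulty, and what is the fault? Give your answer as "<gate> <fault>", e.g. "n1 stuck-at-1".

n3 stuck-at-1

Fault-free values for test 1 (a=0, b=0, c=0): n1=0, n2=0, n3=0, giving Y=0. Observed 1.
Test 1: faults giving observed 1 are {n3 stuck-at-1, n3 inverted output}.
Test 2 (a=0, b=0, c=1): fault-free n1=0, n2=1, n3=1 → 1; observed 1. Eliminates n3 inverted output.
Only n3 stuck-at-1 is consistent with every test.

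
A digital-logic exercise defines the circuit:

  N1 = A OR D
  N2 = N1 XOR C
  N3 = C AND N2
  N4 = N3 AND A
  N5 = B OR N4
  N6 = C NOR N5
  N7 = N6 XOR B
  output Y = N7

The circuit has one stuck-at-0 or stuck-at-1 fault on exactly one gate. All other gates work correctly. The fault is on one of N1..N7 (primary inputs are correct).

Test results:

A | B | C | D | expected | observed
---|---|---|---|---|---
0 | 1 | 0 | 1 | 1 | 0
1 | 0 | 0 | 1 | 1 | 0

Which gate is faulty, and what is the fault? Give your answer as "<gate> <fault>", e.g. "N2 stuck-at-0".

N7 stuck-at-0

Fault-free values for test 1 (A=0, B=1, C=0, D=1): N1=1, N2=1, N3=0, N4=0, N5=1, N6=0, N7=1, giving Y=1. Observed 0.
Test 1: faults giving observed 0 are {N5 stuck-at-0, N6 stuck-at-1, N7 stuck-at-0}.
Test 2 (A=1, B=0, C=0, D=1): fault-free N1=1, N2=1, N3=0, N4=0, N5=0, N6=1, N7=1 → 1; observed 0. Eliminates N5 stuck-at-0, N6 stuck-at-1.
Only N7 stuck-at-0 is consistent with every test.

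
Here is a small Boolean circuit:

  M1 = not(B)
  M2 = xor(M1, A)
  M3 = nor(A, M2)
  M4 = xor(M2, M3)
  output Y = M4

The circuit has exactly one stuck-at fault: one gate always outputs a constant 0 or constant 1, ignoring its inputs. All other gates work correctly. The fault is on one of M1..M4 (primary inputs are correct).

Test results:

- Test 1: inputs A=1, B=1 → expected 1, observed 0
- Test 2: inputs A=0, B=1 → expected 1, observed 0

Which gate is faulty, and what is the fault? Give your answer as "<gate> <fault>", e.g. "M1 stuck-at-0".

M4 stuck-at-0

Fault-free values for test 1 (A=1, B=1): M1=0, M2=1, M3=0, M4=1, giving Y=1. Observed 0.
Test 1: faults giving observed 0 are {M1 stuck-at-1, M2 stuck-at-0, M3 stuck-at-1, M4 stuck-at-0}.
Test 2 (A=0, B=1): fault-free M1=0, M2=0, M3=1, M4=1 → 1; observed 0. Eliminates M1 stuck-at-1, M2 stuck-at-0, M3 stuck-at-1.
Only M4 stuck-at-0 is consistent with every test.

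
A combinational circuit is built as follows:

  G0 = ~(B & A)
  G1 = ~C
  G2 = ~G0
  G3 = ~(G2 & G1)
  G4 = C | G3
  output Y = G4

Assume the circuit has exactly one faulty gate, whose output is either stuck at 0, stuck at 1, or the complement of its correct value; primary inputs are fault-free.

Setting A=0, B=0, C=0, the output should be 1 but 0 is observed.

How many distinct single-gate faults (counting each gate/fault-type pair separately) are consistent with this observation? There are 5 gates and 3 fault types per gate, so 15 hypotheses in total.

8

Fault-free: G0=1, G1=1, G2=0, G3=1, G4=1 → 1. Observed 0.
  G0: stuck-at-0, inverted output ✓; others ✗
  G1: none of the 3 fault types match ✗
  G2: stuck-at-1, inverted output ✓; others ✗
  G3: stuck-at-0, inverted output ✓; others ✗
  G4: stuck-at-0, inverted output ✓; others ✗
Consistent faults: {G0 stuck-at-0, G0 inverted output, G2 stuck-at-1, G2 inverted output, G3 stuck-at-0, G3 inverted output, G4 stuck-at-0, G4 inverted output} — 8 in all.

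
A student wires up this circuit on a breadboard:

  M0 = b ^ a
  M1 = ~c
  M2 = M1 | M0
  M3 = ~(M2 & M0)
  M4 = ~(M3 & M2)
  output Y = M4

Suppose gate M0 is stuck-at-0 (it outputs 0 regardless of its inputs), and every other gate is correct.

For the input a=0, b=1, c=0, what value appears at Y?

0

Propagate with M0 forced: M0=0 [stuck-at-0], M1=1, M2=1, M3=1, M4=0.
So Y = 0. (Without the fault it would be 1.)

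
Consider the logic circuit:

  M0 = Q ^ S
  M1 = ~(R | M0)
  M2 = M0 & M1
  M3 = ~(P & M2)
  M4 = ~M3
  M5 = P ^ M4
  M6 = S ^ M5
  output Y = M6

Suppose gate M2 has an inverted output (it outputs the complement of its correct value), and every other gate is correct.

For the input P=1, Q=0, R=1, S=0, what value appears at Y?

0

Propagate with M2 forced: M0=0, M1=0, M2=1 [inverted output], M3=0, M4=1, M5=0, M6=0.
So Y = 0. (Without the fault it would be 1.)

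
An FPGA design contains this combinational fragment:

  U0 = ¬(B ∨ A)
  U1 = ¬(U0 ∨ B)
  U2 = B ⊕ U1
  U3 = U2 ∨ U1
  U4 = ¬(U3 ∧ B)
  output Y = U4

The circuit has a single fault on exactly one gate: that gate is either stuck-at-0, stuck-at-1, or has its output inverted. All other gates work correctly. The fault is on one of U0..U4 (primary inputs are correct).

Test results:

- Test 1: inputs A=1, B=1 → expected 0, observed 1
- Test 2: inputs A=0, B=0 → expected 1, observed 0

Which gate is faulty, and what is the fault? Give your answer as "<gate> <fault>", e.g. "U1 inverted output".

U4 inverted output

Fault-free values for test 1 (A=1, B=1): U0=0, U1=0, U2=1, U3=1, U4=0, giving Y=0. Observed 1.
Test 1: faults giving observed 1 are {U2 stuck-at-0, U2 inverted output, U3 stuck-at-0, U3 inverted output, U4 stuck-at-1, U4 inverted output}.
Test 2 (A=0, B=0): fault-free U0=1, U1=0, U2=0, U3=0, U4=1 → 1; observed 0. Eliminates U2 stuck-at-0, U2 inverted output, U3 stuck-at-0, U3 inverted output, U4 stuck-at-1.
Only U4 inverted output is consistent with every test.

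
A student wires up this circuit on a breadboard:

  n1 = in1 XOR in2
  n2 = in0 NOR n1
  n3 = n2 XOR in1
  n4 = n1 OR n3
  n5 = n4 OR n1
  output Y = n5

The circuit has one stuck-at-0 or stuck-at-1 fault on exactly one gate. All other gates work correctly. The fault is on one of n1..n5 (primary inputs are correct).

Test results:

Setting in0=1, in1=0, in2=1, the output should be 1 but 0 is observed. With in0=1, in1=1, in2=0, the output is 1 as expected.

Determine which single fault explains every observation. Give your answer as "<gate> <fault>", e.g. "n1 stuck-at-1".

n1 stuck-at-0

Fault-free values for test 1 (in0=1, in1=0, in2=1): n1=1, n2=0, n3=0, n4=1, n5=1, giving Y=1. Observed 0.
Test 1: faults giving observed 0 are {n1 stuck-at-0, n5 stuck-at-0}.
Test 2 (in0=1, in1=1, in2=0): fault-free n1=1, n2=0, n3=1, n4=1, n5=1 → 1; observed 1. Eliminates n5 stuck-at-0.
Only n1 stuck-at-0 is consistent with every test.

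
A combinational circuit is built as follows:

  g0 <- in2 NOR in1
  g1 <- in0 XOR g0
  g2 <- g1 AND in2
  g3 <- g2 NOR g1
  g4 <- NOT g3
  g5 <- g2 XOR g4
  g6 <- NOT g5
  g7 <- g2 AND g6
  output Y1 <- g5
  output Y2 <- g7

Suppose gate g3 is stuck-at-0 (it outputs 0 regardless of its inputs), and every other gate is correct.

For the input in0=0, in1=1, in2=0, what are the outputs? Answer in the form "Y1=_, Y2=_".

Y1=1, Y2=0

Propagate with g3 forced: g0=0, g1=0, g2=0, g3=0 [stuck-at-0], g4=1, g5=1, g6=0, g7=0.
So the outputs are Y1=1, Y2=0. (Without the fault they would be Y1=0, Y2=0.)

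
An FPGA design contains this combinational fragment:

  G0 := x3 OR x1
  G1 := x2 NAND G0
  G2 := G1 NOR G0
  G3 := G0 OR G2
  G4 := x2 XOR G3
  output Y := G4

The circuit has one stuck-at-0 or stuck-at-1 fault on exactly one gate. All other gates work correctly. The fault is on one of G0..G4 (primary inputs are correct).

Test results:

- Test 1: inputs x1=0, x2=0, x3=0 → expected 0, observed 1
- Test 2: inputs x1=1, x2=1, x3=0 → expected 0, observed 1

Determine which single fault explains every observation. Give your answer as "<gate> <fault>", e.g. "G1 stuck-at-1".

G4 stuck-at-1

Fault-free values for test 1 (x1=0, x2=0, x3=0): G0=0, G1=1, G2=0, G3=0, G4=0, giving Y=0. Observed 1.
Test 1: faults giving observed 1 are {G0 stuck-at-1, G1 stuck-at-0, G2 stuck-at-1, G3 stuck-at-1, G4 stuck-at-1}.
Test 2 (x1=1, x2=1, x3=0): fault-free G0=1, G1=0, G2=0, G3=1, G4=0 → 0; observed 1. Eliminates G0 stuck-at-1, G1 stuck-at-0, G2 stuck-at-1, G3 stuck-at-1.
Only G4 stuck-at-1 is consistent with every test.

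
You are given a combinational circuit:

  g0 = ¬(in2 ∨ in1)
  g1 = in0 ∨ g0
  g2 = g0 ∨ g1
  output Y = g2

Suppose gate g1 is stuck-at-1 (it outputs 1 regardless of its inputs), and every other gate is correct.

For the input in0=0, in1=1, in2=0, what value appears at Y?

1

Propagate with g1 forced: g0=0, g1=1 [stuck-at-1], g2=1.
So Y = 1. (Without the fault it would be 0.)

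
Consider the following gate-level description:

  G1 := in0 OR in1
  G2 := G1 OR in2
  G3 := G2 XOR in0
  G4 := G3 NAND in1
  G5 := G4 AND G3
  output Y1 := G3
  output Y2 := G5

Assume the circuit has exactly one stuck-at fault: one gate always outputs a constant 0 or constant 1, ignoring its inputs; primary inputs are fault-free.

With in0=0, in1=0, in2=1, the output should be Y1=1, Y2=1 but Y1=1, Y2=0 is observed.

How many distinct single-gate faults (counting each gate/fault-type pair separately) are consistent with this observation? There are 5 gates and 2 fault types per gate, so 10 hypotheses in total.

Fault-free: G1=0, G2=1, G3=1, G4=1, G5=1 → Y1=1, Y2=1. Observed Y1=1, Y2=0.
  G1 stuck-at-0: output Y1=1, Y2=1 ✗
  G1 stuck-at-1: output Y1=1, Y2=1 ✗
  G2 stuck-at-0: output Y1=0, Y2=0 ✗
  G2 stuck-at-1: output Y1=1, Y2=1 ✗
  G3 stuck-at-0: output Y1=0, Y2=0 ✗
  G3 stuck-at-1: output Y1=1, Y2=1 ✗
  G4 stuck-at-0: output Y1=1, Y2=0 ✓
  G4 stuck-at-1: output Y1=1, Y2=1 ✗
  G5 stuck-at-0: output Y1=1, Y2=0 ✓
  G5 stuck-at-1: output Y1=1, Y2=1 ✗
Consistent faults: {G4 stuck-at-0, G5 stuck-at-0} — 2 in all.

2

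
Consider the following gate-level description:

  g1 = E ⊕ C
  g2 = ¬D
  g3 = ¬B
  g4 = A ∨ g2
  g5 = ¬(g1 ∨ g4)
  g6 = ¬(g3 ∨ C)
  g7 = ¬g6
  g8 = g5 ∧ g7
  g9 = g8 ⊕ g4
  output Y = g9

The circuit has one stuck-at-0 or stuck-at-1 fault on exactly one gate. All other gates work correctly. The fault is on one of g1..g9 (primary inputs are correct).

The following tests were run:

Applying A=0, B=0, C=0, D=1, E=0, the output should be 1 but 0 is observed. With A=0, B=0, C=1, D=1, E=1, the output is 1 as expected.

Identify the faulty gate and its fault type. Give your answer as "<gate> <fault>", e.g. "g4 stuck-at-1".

g3 stuck-at-0

Fault-free values for test 1 (A=0, B=0, C=0, D=1, E=0): g1=0, g2=0, g3=1, g4=0, g5=1, g6=0, g7=1, g8=1, g9=1, giving Y=1. Observed 0.
Test 1: faults giving observed 0 are {g1 stuck-at-1, g3 stuck-at-0, g5 stuck-at-0, g6 stuck-at-1, g7 stuck-at-0, g8 stuck-at-0, g9 stuck-at-0}.
Test 2 (A=0, B=0, C=1, D=1, E=1): fault-free g1=0, g2=0, g3=1, g4=0, g5=1, g6=0, g7=1, g8=1, g9=1 → 1; observed 1. Eliminates g1 stuck-at-1, g5 stuck-at-0, g6 stuck-at-1, g7 stuck-at-0, g8 stuck-at-0, g9 stuck-at-0.
Only g3 stuck-at-0 is consistent with every test.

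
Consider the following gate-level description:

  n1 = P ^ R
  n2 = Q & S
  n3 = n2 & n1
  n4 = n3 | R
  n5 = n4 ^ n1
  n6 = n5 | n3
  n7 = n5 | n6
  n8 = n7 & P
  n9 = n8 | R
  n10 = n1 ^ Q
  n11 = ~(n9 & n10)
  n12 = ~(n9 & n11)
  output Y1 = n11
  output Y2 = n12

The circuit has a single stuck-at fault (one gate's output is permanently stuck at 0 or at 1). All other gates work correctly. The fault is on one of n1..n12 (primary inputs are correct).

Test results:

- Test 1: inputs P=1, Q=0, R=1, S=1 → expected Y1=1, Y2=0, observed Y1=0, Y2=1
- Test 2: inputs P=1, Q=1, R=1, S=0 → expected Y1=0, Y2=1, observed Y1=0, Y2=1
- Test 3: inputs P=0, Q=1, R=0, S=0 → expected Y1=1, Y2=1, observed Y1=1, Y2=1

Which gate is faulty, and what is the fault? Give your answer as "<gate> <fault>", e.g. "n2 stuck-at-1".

n10 stuck-at-1

Fault-free values for test 1 (P=1, Q=0, R=1, S=1): n1=0, n2=0, n3=0, n4=1, n5=1, n6=1, n7=1, n8=1, n9=1, n10=0, n11=1, n12=0, giving Y1=1, Y2=0. Observed Y1=0, Y2=1.
Test 1: faults giving observed Y1=0, Y2=1 are {n1 stuck-at-1, n10 stuck-at-1, n11 stuck-at-0}.
Test 2 (P=1, Q=1, R=1, S=0): fault-free n1=0, n2=0, n3=0, n4=1, n5=1, n6=1, n7=1, n8=1, n9=1, n10=1, n11=0, n12=1 → Y1=0, Y2=1; observed Y1=0, Y2=1. Eliminates n1 stuck-at-1.
Test 3 (P=0, Q=1, R=0, S=0): fault-free n1=0, n2=0, n3=0, n4=0, n5=0, n6=0, n7=0, n8=0, n9=0, n10=1, n11=1, n12=1 → Y1=1, Y2=1; observed Y1=1, Y2=1. Eliminates n11 stuck-at-0.
Only n10 stuck-at-1 is consistent with every test.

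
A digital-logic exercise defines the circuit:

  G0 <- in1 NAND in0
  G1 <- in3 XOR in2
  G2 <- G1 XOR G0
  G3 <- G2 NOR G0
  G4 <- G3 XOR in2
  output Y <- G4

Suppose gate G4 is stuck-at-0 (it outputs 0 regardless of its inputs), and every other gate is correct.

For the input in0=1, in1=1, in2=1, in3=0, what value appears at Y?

0

Propagate with G4 forced: G0=0, G1=1, G2=1, G3=0, G4=0 [stuck-at-0].
So Y = 0. (Without the fault it would be 1.)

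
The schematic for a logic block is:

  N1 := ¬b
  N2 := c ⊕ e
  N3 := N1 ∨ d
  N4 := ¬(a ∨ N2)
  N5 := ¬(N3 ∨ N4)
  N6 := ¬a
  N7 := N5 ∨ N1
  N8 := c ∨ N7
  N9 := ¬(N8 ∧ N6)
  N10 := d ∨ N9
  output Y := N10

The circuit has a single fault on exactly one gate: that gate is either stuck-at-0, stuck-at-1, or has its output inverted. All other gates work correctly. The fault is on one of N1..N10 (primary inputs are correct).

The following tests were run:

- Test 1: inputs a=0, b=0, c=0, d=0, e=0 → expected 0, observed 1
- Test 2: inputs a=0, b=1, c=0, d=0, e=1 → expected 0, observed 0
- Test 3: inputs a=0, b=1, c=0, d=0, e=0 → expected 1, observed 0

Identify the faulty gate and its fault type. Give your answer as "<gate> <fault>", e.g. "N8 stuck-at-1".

Fault-free values for test 1 (a=0, b=0, c=0, d=0, e=0): N1=1, N2=0, N3=1, N4=1, N5=0, N6=1, N7=1, N8=1, N9=0, N10=0, giving Y=0. Observed 1.
Test 1: faults giving observed 1 are {N1 stuck-at-0, N1 inverted output, N6 stuck-at-0, N6 inverted output, N7 stuck-at-0, N7 inverted output, N8 stuck-at-0, N8 inverted output, N9 stuck-at-1, N9 inverted output, N10 stuck-at-1, N10 inverted output}.
Test 2 (a=0, b=1, c=0, d=0, e=1): fault-free N1=0, N2=1, N3=0, N4=0, N5=1, N6=1, N7=1, N8=1, N9=0, N10=0 → 0; observed 0. Eliminates N6 stuck-at-0, N6 inverted output, N7 stuck-at-0, N7 inverted output, N8 stuck-at-0, N8 inverted output, N9 stuck-at-1, N9 inverted output, N10 stuck-at-1, N10 inverted output.
Test 3 (a=0, b=1, c=0, d=0, e=0): fault-free N1=0, N2=0, N3=0, N4=1, N5=0, N6=1, N7=0, N8=0, N9=1, N10=1 → 1; observed 0. Eliminates N1 stuck-at-0.
Only N1 inverted output is consistent with every test.

N1 inverted output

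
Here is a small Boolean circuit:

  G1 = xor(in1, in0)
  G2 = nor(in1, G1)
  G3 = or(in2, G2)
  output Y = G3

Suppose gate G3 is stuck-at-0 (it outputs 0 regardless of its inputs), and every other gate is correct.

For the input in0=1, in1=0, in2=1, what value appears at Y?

Propagate with G3 forced: G1=1, G2=0, G3=0 [stuck-at-0].
So Y = 0. (Without the fault it would be 1.)

0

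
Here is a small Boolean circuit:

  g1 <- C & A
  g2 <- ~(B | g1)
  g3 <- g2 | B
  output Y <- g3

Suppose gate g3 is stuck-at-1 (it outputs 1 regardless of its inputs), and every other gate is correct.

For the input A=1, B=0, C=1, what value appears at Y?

Propagate with g3 forced: g1=1, g2=0, g3=1 [stuck-at-1].
So Y = 1. (Without the fault it would be 0.)

1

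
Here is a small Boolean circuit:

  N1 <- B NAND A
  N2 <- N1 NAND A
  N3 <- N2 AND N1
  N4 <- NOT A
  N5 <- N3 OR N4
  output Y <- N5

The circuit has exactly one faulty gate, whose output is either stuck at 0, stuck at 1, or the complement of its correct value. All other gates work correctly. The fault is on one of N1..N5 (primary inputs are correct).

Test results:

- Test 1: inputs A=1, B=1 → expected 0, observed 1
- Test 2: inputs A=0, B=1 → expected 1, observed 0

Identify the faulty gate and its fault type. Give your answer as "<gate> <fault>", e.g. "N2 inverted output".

Fault-free values for test 1 (A=1, B=1): N1=0, N2=1, N3=0, N4=0, N5=0, giving Y=0. Observed 1.
Test 1: faults giving observed 1 are {N3 stuck-at-1, N3 inverted output, N4 stuck-at-1, N4 inverted output, N5 stuck-at-1, N5 inverted output}.
Test 2 (A=0, B=1): fault-free N1=1, N2=1, N3=1, N4=1, N5=1 → 1; observed 0. Eliminates N3 stuck-at-1, N3 inverted output, N4 stuck-at-1, N4 inverted output, N5 stuck-at-1.
Only N5 inverted output is consistent with every test.

N5 inverted output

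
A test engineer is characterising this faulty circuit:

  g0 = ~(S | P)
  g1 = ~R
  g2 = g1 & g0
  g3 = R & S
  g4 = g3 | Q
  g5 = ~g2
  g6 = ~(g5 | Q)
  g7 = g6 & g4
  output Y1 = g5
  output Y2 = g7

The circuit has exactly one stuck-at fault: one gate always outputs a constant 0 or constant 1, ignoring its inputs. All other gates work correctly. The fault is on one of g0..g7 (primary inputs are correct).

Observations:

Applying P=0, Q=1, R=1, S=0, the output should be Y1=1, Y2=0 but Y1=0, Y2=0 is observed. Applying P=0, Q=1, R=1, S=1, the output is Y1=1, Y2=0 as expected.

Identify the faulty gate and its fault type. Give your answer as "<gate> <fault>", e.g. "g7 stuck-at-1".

g1 stuck-at-1

Fault-free values for test 1 (P=0, Q=1, R=1, S=0): g0=1, g1=0, g2=0, g3=0, g4=1, g5=1, g6=0, g7=0, giving Y1=1, Y2=0. Observed Y1=0, Y2=0.
Test 1: faults giving observed Y1=0, Y2=0 are {g1 stuck-at-1, g2 stuck-at-1, g5 stuck-at-0}.
Test 2 (P=0, Q=1, R=1, S=1): fault-free g0=0, g1=0, g2=0, g3=1, g4=1, g5=1, g6=0, g7=0 → Y1=1, Y2=0; observed Y1=1, Y2=0. Eliminates g2 stuck-at-1, g5 stuck-at-0.
Only g1 stuck-at-1 is consistent with every test.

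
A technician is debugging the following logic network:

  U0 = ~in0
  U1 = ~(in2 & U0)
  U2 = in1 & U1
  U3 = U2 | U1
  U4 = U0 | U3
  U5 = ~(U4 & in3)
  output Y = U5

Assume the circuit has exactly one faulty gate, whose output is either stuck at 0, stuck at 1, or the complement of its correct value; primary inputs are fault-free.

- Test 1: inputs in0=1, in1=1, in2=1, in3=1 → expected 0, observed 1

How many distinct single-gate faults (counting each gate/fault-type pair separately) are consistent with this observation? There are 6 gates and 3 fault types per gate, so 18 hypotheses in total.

Fault-free: U0=0, U1=1, U2=1, U3=1, U4=1, U5=0 → 0. Observed 1.
  U0: none of the 3 fault types match ✗
  U1: stuck-at-0, inverted output ✓; others ✗
  U2: none of the 3 fault types match ✗
  U3: stuck-at-0, inverted output ✓; others ✗
  U4: stuck-at-0, inverted output ✓; others ✗
  U5: stuck-at-1, inverted output ✓; others ✗
Consistent faults: {U1 stuck-at-0, U1 inverted output, U3 stuck-at-0, U3 inverted output, U4 stuck-at-0, U4 inverted output, U5 stuck-at-1, U5 inverted output} — 8 in all.

8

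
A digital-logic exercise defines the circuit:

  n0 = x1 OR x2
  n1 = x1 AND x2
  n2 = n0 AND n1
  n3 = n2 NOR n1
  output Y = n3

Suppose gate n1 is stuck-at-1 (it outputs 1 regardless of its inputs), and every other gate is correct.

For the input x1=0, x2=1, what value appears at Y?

Propagate with n1 forced: n0=1, n1=1 [stuck-at-1], n2=1, n3=0.
So Y = 0. (Without the fault it would be 1.)

0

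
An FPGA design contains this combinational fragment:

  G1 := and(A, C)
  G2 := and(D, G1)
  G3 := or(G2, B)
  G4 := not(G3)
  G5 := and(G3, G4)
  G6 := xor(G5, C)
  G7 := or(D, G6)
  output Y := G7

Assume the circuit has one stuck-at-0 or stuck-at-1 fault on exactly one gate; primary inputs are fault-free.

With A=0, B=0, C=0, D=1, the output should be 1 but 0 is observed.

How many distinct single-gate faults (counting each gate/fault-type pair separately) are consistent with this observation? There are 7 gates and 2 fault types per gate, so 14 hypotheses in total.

Fault-free: G1=0, G2=0, G3=0, G4=1, G5=0, G6=0, G7=1 → 1. Observed 0.
  G1 stuck-at-0: output 1 ✗
  G1 stuck-at-1: output 1 ✗
  G2 stuck-at-0: output 1 ✗
  G2 stuck-at-1: output 1 ✗
  G3 stuck-at-0: output 1 ✗
  G3 stuck-at-1: output 1 ✗
  G4 stuck-at-0: output 1 ✗
  G4 stuck-at-1: output 1 ✗
  G5 stuck-at-0: output 1 ✗
  G5 stuck-at-1: output 1 ✗
  G6 stuck-at-0: output 1 ✗
  G6 stuck-at-1: output 1 ✗
  G7 stuck-at-0: output 0 ✓
  G7 stuck-at-1: output 1 ✗
Consistent faults: {G7 stuck-at-0} — 1 in all.

1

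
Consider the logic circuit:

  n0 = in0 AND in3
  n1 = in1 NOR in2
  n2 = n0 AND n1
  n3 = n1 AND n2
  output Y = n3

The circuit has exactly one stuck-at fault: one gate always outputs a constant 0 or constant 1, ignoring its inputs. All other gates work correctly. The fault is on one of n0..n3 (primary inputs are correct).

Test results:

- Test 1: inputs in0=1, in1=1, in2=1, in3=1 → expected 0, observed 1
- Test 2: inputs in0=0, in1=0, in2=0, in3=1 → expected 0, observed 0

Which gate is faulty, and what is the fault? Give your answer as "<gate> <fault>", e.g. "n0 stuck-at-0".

Fault-free values for test 1 (in0=1, in1=1, in2=1, in3=1): n0=1, n1=0, n2=0, n3=0, giving Y=0. Observed 1.
Test 1: faults giving observed 1 are {n1 stuck-at-1, n3 stuck-at-1}.
Test 2 (in0=0, in1=0, in2=0, in3=1): fault-free n0=0, n1=1, n2=0, n3=0 → 0; observed 0. Eliminates n3 stuck-at-1.
Only n1 stuck-at-1 is consistent with every test.

n1 stuck-at-1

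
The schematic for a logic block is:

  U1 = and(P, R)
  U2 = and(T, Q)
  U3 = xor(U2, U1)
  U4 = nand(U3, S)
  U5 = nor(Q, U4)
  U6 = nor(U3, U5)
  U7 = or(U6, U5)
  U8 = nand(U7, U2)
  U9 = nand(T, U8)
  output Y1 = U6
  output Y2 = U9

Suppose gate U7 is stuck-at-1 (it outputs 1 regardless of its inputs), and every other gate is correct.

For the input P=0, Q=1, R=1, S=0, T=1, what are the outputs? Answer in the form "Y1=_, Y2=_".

Y1=0, Y2=1

Propagate with U7 forced: U1=0, U2=1, U3=1, U4=1, U5=0, U6=0, U7=1 [stuck-at-1], U8=0, U9=1.
So the outputs are Y1=0, Y2=1. (Without the fault they would be Y1=0, Y2=0.)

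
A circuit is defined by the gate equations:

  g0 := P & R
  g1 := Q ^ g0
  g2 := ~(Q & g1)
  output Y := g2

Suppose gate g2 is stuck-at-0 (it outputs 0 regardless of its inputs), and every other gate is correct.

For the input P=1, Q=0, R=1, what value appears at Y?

Propagate with g2 forced: g0=1, g1=1, g2=0 [stuck-at-0].
So Y = 0. (Without the fault it would be 1.)

0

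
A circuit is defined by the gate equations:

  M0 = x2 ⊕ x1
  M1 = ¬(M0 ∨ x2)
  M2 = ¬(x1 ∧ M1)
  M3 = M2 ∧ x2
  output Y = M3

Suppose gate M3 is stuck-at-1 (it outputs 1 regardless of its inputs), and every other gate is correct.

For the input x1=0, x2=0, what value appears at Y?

Propagate with M3 forced: M0=0, M1=1, M2=1, M3=1 [stuck-at-1].
So Y = 1. (Without the fault it would be 0.)

1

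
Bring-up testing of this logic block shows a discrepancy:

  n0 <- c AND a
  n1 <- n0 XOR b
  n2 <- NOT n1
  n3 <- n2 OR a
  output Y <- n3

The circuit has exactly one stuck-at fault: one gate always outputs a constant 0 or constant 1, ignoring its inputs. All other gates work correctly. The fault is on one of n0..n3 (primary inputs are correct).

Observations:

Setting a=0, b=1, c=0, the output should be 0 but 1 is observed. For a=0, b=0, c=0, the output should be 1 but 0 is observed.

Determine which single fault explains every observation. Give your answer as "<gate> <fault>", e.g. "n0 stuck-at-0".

Fault-free values for test 1 (a=0, b=1, c=0): n0=0, n1=1, n2=0, n3=0, giving Y=0. Observed 1.
Test 1: faults giving observed 1 are {n0 stuck-at-1, n1 stuck-at-0, n2 stuck-at-1, n3 stuck-at-1}.
Test 2 (a=0, b=0, c=0): fault-free n0=0, n1=0, n2=1, n3=1 → 1; observed 0. Eliminates n1 stuck-at-0, n2 stuck-at-1, n3 stuck-at-1.
Only n0 stuck-at-1 is consistent with every test.

n0 stuck-at-1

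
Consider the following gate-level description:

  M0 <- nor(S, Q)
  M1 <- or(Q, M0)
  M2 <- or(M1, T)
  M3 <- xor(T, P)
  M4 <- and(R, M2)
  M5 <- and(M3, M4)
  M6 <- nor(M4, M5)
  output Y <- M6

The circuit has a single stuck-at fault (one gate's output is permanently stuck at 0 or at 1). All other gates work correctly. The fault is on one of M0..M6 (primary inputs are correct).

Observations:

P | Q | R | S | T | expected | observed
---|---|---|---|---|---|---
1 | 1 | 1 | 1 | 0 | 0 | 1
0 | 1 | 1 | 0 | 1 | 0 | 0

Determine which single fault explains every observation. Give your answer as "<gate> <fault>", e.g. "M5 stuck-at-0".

M1 stuck-at-0

Fault-free values for test 1 (P=1, Q=1, R=1, S=1, T=0): M0=0, M1=1, M2=1, M3=1, M4=1, M5=1, M6=0, giving Y=0. Observed 1.
Test 1: faults giving observed 1 are {M1 stuck-at-0, M2 stuck-at-0, M4 stuck-at-0, M6 stuck-at-1}.
Test 2 (P=0, Q=1, R=1, S=0, T=1): fault-free M0=0, M1=1, M2=1, M3=1, M4=1, M5=1, M6=0 → 0; observed 0. Eliminates M2 stuck-at-0, M4 stuck-at-0, M6 stuck-at-1.
Only M1 stuck-at-0 is consistent with every test.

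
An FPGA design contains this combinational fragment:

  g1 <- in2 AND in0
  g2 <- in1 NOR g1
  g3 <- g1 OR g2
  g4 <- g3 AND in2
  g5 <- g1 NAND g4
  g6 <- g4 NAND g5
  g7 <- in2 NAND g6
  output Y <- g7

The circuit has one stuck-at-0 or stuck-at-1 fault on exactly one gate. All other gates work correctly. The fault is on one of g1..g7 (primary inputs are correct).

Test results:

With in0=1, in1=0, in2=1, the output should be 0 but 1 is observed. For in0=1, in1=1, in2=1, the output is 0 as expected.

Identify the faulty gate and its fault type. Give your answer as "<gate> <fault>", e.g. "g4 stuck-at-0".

Fault-free values for test 1 (in0=1, in1=0, in2=1): g1=1, g2=0, g3=1, g4=1, g5=0, g6=1, g7=0, giving Y=0. Observed 1.
Test 1: faults giving observed 1 are {g1 stuck-at-0, g5 stuck-at-1, g6 stuck-at-0, g7 stuck-at-1}.
Test 2 (in0=1, in1=1, in2=1): fault-free g1=1, g2=0, g3=1, g4=1, g5=0, g6=1, g7=0 → 0; observed 0. Eliminates g5 stuck-at-1, g6 stuck-at-0, g7 stuck-at-1.
Only g1 stuck-at-0 is consistent with every test.

g1 stuck-at-0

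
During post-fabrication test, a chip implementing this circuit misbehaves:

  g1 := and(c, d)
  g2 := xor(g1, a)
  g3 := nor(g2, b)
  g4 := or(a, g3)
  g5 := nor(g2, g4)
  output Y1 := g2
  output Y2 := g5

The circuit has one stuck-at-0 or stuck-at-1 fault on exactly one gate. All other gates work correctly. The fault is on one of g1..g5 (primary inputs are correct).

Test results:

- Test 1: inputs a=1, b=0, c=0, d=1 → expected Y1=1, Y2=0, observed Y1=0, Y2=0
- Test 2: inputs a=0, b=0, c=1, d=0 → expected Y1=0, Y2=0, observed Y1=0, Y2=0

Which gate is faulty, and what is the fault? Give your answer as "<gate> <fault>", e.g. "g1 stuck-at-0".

g2 stuck-at-0

Fault-free values for test 1 (a=1, b=0, c=0, d=1): g1=0, g2=1, g3=0, g4=1, g5=0, giving Y1=1, Y2=0. Observed Y1=0, Y2=0.
Test 1: faults giving observed Y1=0, Y2=0 are {g1 stuck-at-1, g2 stuck-at-0}.
Test 2 (a=0, b=0, c=1, d=0): fault-free g1=0, g2=0, g3=1, g4=1, g5=0 → Y1=0, Y2=0; observed Y1=0, Y2=0. Eliminates g1 stuck-at-1.
Only g2 stuck-at-0 is consistent with every test.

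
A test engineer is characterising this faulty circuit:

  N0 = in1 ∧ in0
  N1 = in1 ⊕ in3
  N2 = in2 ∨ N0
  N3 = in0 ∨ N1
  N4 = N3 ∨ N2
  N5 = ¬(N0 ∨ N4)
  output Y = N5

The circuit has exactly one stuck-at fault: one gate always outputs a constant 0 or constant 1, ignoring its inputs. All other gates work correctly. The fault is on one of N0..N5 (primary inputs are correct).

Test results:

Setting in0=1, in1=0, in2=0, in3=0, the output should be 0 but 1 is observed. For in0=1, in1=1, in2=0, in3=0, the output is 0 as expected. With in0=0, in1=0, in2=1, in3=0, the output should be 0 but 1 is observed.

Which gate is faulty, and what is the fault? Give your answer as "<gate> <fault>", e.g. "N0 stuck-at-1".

N4 stuck-at-0

Fault-free values for test 1 (in0=1, in1=0, in2=0, in3=0): N0=0, N1=0, N2=0, N3=1, N4=1, N5=0, giving Y=0. Observed 1.
Test 1: faults giving observed 1 are {N3 stuck-at-0, N4 stuck-at-0, N5 stuck-at-1}.
Test 2 (in0=1, in1=1, in2=0, in3=0): fault-free N0=1, N1=1, N2=1, N3=1, N4=1, N5=0 → 0; observed 0. Eliminates N5 stuck-at-1.
Test 3 (in0=0, in1=0, in2=1, in3=0): fault-free N0=0, N1=0, N2=1, N3=0, N4=1, N5=0 → 0; observed 1. Eliminates N3 stuck-at-0.
Only N4 stuck-at-0 is consistent with every test.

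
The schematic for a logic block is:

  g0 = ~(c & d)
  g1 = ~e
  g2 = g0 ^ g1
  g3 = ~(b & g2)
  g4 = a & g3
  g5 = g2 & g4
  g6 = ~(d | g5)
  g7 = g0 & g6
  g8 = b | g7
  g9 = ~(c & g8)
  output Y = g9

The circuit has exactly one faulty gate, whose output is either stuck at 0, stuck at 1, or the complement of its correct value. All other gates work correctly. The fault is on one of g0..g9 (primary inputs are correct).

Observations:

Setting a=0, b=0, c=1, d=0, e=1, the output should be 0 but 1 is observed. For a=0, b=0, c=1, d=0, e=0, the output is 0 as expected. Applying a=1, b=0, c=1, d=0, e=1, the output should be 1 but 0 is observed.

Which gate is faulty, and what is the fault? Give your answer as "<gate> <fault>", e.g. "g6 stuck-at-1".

Fault-free values for test 1 (a=0, b=0, c=1, d=0, e=1): g0=1, g1=0, g2=1, g3=1, g4=0, g5=0, g6=1, g7=1, g8=1, g9=0, giving Y=0. Observed 1.
Test 1: faults giving observed 1 are {g0 stuck-at-0, g0 inverted output, g4 stuck-at-1, g4 inverted output, g5 stuck-at-1, g5 inverted output, g6 stuck-at-0, g6 inverted output, g7 stuck-at-0, g7 inverted output, g8 stuck-at-0, g8 inverted output, g9 stuck-at-1, g9 inverted output}.
Test 2 (a=0, b=0, c=1, d=0, e=0): fault-free g0=1, g1=1, g2=0, g3=1, g4=0, g5=0, g6=1, g7=1, g8=1, g9=0 → 0; observed 0. Eliminates g0 stuck-at-0, g0 inverted output, g5 stuck-at-1, g5 inverted output, g6 stuck-at-0, g6 inverted output, g7 stuck-at-0, g7 inverted output, g8 stuck-at-0, g8 inverted output, g9 stuck-at-1, g9 inverted output.
Test 3 (a=1, b=0, c=1, d=0, e=1): fault-free g0=1, g1=0, g2=1, g3=1, g4=1, g5=1, g6=0, g7=0, g8=0, g9=1 → 1; observed 0. Eliminates g4 stuck-at-1.
Only g4 inverted output is consistent with every test.

g4 inverted output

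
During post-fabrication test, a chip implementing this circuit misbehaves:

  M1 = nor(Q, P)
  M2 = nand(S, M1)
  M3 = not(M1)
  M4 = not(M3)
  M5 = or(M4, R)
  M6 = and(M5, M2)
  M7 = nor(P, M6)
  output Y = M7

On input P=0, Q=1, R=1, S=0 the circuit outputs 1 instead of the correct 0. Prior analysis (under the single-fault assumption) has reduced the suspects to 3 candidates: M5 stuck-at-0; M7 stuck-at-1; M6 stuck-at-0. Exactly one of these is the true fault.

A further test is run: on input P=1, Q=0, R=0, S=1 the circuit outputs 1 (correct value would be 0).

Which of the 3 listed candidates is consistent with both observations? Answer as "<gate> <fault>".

Evaluate each candidate on input P=1, Q=0, R=0, S=1:
  M5 stuck-at-0: M1=0, M2=1, M3=1, M4=0, M5=0 [stuck-at-0], M6=0, M7=0 → 0 — eliminated
  M7 stuck-at-1: M1=0, M2=1, M3=1, M4=0, M5=0, M6=0, M7=1 [stuck-at-1] → 1 — matches
  M6 stuck-at-0: M1=0, M2=1, M3=1, M4=0, M5=0, M6=0 [stuck-at-0], M7=0 → 0 — eliminated
Only M7 stuck-at-1 reproduces the observed 1.

M7 stuck-at-1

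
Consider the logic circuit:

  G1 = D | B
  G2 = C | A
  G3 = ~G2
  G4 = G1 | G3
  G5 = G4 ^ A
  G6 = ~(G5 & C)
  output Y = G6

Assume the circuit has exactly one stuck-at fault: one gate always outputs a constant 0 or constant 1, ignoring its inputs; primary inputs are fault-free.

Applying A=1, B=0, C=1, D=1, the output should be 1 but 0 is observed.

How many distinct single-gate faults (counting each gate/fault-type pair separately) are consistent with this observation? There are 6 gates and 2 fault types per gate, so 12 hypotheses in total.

4

Fault-free: G1=1, G2=1, G3=0, G4=1, G5=0, G6=1 → 1. Observed 0.
  G1 stuck-at-0: output 0 ✓
  G1 stuck-at-1: output 1 ✗
  G2 stuck-at-0: output 1 ✗
  G2 stuck-at-1: output 1 ✗
  G3 stuck-at-0: output 1 ✗
  G3 stuck-at-1: output 1 ✗
  G4 stuck-at-0: output 0 ✓
  G4 stuck-at-1: output 1 ✗
  G5 stuck-at-0: output 1 ✗
  G5 stuck-at-1: output 0 ✓
  G6 stuck-at-0: output 0 ✓
  G6 stuck-at-1: output 1 ✗
Consistent faults: {G1 stuck-at-0, G4 stuck-at-0, G5 stuck-at-1, G6 stuck-at-0} — 4 in all.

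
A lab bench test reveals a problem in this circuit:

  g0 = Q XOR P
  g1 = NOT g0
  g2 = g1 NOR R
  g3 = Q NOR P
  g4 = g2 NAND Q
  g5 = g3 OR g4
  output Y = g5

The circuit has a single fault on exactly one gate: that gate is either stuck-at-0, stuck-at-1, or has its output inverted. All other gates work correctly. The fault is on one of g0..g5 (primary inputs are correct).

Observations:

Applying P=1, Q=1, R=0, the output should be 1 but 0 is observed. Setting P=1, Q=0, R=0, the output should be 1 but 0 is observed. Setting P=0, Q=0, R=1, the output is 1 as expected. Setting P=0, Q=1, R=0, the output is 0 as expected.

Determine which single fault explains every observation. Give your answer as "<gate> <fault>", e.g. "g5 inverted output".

g4 stuck-at-0

Fault-free values for test 1 (P=1, Q=1, R=0): g0=0, g1=1, g2=0, g3=0, g4=1, g5=1, giving Y=1. Observed 0.
Test 1: faults giving observed 0 are {g0 stuck-at-1, g0 inverted output, g1 stuck-at-0, g1 inverted output, g2 stuck-at-1, g2 inverted output, g4 stuck-at-0, g4 inverted output, g5 stuck-at-0, g5 inverted output}.
Test 2 (P=1, Q=0, R=0): fault-free g0=1, g1=0, g2=1, g3=0, g4=1, g5=1 → 1; observed 0. Eliminates g0 stuck-at-1, g0 inverted output, g1 stuck-at-0, g1 inverted output, g2 stuck-at-1, g2 inverted output.
Test 3 (P=0, Q=0, R=1): fault-free g0=0, g1=1, g2=0, g3=1, g4=1, g5=1 → 1; observed 1. Eliminates g5 stuck-at-0, g5 inverted output.
Test 4 (P=0, Q=1, R=0): fault-free g0=1, g1=0, g2=1, g3=0, g4=0, g5=0 → 0; observed 0. Eliminates g4 inverted output.
Only g4 stuck-at-0 is consistent with every test.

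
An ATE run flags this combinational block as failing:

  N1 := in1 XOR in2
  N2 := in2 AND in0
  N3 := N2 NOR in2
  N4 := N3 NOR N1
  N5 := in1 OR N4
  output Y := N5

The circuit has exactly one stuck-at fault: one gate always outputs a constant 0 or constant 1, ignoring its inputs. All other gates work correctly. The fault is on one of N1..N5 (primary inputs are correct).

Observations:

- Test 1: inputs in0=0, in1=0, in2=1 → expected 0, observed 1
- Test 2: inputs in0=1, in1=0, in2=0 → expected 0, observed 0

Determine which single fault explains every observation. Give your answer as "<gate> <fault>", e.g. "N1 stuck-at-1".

N1 stuck-at-0

Fault-free values for test 1 (in0=0, in1=0, in2=1): N1=1, N2=0, N3=0, N4=0, N5=0, giving Y=0. Observed 1.
Test 1: faults giving observed 1 are {N1 stuck-at-0, N4 stuck-at-1, N5 stuck-at-1}.
Test 2 (in0=1, in1=0, in2=0): fault-free N1=0, N2=0, N3=1, N4=0, N5=0 → 0; observed 0. Eliminates N4 stuck-at-1, N5 stuck-at-1.
Only N1 stuck-at-0 is consistent with every test.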